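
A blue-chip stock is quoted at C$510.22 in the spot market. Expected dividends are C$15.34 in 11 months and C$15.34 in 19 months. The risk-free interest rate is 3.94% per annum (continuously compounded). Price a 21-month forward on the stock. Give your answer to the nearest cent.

PV(dividends) I = 15.34·e^(−0.0394·11/12) + 15.34·e^(−0.0394·19/12)
I = 14.7959 + 14.4123 = 29.2082
F = (S − I)·e^(rT) = (510.22 − 29.2082) · e^(0.0394·21/12)
= 481.0118 · e^0.068950 = 481.0118 × 1.071383 = C$515.35

C$515.35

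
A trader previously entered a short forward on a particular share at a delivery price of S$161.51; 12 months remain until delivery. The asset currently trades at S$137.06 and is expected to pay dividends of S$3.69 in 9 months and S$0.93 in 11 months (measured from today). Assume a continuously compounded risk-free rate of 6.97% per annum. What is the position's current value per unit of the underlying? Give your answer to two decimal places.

PV(remaining dividends) I = 3.69·e^(−0.0697·9/12) + 0.93·e^(−0.0697·11/12) = 4.3745
Current forward F = (S − I)·e^(rT) = (137.06 − 4.3745)·e^(0.0697·12/12) = 132.6855 × 1.072186 = 142.2635
Value (long) = (F − K)·e^(−rT) = (142.2635 − 161.51) × 0.932674 = -17.9507
Short position value = −(long value) = S$17.95

S$17.95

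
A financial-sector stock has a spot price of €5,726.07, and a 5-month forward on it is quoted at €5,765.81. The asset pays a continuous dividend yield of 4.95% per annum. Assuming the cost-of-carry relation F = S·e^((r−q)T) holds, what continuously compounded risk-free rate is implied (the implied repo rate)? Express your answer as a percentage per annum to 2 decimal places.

6.61%

From F = S·e^((r−q)T): (r − q) = ln(F/S)/T
ln(5765.81/5726.07) = ln(1.006940) = 0.006916
(r − q) = 0.006916 / (5/12) = 0.016598
r = ln(F/S)/T + q = 0.016598 + 0.0495 = 0.066098
r = 6.61%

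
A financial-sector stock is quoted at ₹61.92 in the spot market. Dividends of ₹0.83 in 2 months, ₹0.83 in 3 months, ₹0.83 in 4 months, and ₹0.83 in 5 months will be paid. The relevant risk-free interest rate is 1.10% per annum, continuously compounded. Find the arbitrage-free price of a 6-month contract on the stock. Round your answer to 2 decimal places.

₹58.93

PV(dividends) I = 0.83·e^(−0.0110·2/12) + 0.83·e^(−0.0110·3/12) + 0.83·e^(−0.0110·4/12) + 0.83·e^(−0.0110·5/12)
I = 0.8285 + 0.8277 + 0.8270 + 0.8262 = 3.3094
F = (S − I)·e^(rT) = (61.92 − 3.3094) · e^(0.0110·6/12)
= 58.6106 · e^0.005500 = 58.6106 × 1.005515 = ₹58.93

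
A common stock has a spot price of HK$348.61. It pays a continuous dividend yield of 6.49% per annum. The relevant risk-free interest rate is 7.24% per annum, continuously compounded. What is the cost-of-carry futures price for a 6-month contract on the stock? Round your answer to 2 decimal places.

HK$349.92

F = S·e^((r − q)T) = 348.61 · e^((0.0724 − 0.0649) × 6/12)
= 348.61 · e^0.003750 = 348.61 × 1.003757
F = HK$349.92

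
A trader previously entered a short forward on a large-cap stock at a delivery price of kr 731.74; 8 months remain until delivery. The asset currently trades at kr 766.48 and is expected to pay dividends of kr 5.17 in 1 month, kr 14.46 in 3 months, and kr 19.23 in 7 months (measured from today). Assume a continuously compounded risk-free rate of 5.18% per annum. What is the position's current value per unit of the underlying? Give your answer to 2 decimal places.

PV(remaining dividends) I = 5.17·e^(−0.0518·1/12) + 14.46·e^(−0.0518·3/12) + 19.23·e^(−0.0518·7/12) = 38.0793
Current forward F = (S − I)·e^(rT) = (766.48 − 38.0793)·e^(0.0518·8/12) = 728.4007 × 1.035137 = 753.9945
Value (long) = (F − K)·e^(−rT) = (753.9945 − 731.74) × 0.966056 = 21.4991
Short position value = −(long value) = -kr 21.50

-kr 21.50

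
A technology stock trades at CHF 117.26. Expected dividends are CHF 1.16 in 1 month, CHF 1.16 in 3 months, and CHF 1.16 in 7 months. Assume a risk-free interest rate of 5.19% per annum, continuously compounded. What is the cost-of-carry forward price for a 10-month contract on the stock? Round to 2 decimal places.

PV(dividends) I = 1.16·e^(−0.0519·1/12) + 1.16·e^(−0.0519·3/12) + 1.16·e^(−0.0519·7/12)
I = 1.1550 + 1.1450 + 1.1254 = 3.4254
F = (S − I)·e^(rT) = (117.26 − 3.4254) · e^(0.0519·10/12)
= 113.8346 · e^0.043250 = 113.8346 × 1.044199 = CHF 118.87

CHF 118.87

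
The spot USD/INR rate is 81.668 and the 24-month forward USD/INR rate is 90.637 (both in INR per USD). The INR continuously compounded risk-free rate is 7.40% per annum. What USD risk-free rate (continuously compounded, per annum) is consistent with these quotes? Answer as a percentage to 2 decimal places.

F = S·e^((r_INR − r_USD)T) ⇒ r_USD = r_INR − ln(F/S)/T
ln(90.637/81.668) = 0.104200; /(24/12) = 0.052100
r_USD = 0.0740 − 0.052100 = 0.021900
r_USD = 2.19%

2.19%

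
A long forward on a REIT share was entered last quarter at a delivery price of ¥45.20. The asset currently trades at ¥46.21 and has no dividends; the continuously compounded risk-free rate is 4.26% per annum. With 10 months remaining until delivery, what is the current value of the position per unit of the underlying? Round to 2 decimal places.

¥2.59

Current fair forward for the remaining 10 months: F = S·e^(r·T), r = 0.0426
F = 46.21 · e^(0.0426 × 10/12) = 46.21 × 1.036138 = 47.8799
Value of long forward = (F − K)·e^(−rT) = (47.8799 − 45.20) · e^(−0.0426·10/12)
= 2.6799 × 0.965123 = 2.59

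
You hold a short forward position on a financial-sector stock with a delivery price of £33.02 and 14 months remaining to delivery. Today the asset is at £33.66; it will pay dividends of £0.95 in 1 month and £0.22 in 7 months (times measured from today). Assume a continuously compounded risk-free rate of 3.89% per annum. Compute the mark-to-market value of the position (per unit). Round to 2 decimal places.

PV(remaining dividends) I = 0.95·e^(−0.0389·1/12) + 0.22·e^(−0.0389·7/12) = 1.1620
Current forward F = (S − I)·e^(rT) = (33.66 − 1.1620)·e^(0.0389·14/12) = 32.4980 × 1.046429 = 34.0068
Value (long) = (F − K)·e^(−rT) = (34.0068 − 33.02) × 0.955631 = 0.9430
Short position value = −(long value) = -£0.94

-£0.94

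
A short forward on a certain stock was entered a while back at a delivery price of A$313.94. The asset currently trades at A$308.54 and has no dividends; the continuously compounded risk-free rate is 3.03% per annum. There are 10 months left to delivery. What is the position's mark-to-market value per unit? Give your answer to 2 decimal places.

Current fair forward for the remaining 10 months: F = S·e^(r·T), r = 0.0303
F = 308.54 · e^(0.0303 × 10/12) = 308.54 × 1.025571 = 316.4297
Value of long forward = (F − K)·e^(−rT) = (316.4297 − 313.94) · e^(−0.0303·10/12)
= 2.4897 × 0.975066 = 2.43
Short position value = −(long value) = -A$2.43

-A$2.43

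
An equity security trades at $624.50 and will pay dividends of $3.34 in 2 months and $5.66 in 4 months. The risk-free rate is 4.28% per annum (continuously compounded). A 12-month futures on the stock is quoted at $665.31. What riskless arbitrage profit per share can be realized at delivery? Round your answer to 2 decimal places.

$22.79 per share

PV(dividends) I = 3.34·e^(−0.0428·2/12) + 5.66·e^(−0.0428·4/12) = 8.8961
Fair futures F* = (S − I)·e^(rT) = (624.50 − 8.8961)·e^0.042800 = 615.6039 × 1.043729 = 642.5236
Market $665.31 > fair 642.5236: forward overpriced → cash-and-carry (borrow at r, buy the stock and collect the dividends, short the forward).
Profit at T = |F_mkt − F*| = |665.31 − 642.5236| = $22.79 per share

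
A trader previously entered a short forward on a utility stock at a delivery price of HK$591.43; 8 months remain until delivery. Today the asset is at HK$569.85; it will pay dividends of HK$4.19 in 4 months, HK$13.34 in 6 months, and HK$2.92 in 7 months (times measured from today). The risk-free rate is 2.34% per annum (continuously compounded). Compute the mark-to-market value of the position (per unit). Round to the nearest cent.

HK$32.65

PV(remaining dividends) I = 4.19·e^(−0.0234·4/12) + 13.34·e^(−0.0234·6/12) + 2.92·e^(−0.0234·7/12) = 20.2227
Current forward F = (S − I)·e^(rT) = (569.85 − 20.2227)·e^(0.0234·8/12) = 549.6273 × 1.015722 = 558.2685
Value (long) = (F − K)·e^(−rT) = (558.2685 − 591.43) × 0.984521 = -32.6482
Short position value = −(long value) = HK$32.65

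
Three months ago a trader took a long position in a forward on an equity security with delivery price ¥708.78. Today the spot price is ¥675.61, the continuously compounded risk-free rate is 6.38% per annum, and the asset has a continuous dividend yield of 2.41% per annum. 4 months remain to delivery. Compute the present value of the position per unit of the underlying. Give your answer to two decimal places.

Current fair forward for the remaining 4 months: F = S·e^((r − q)·T), (r − q) = 0.0638 − 0.0241 = 0.0397
F = 675.61 · e^(0.0397 × 4/12) = 675.61 × 1.013321 = 684.6098
Value of long forward = (F − K)·e^(−rT) = (684.6098 − 708.78) · e^(−0.0638·4/12)
= -24.1702 × 0.978958 = -23.66

-¥23.66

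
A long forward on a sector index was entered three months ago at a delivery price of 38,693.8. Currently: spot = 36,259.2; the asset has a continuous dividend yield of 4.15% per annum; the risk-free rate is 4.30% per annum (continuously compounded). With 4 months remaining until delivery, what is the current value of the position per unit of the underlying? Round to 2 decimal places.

Current fair forward for the remaining 4 months: F = S·e^((r − q)·T), (r − q) = 0.0430 − 0.0415 = 0.0015
F = 36259.2 · e^(0.0015 × 4/12) = 36259.2 × 1.00050013 = 36277.3343
Value of long forward = (F − K)·e^(−rT) = (36277.3343 − 38693.8) · e^(−0.0430·4/12)
= -2416.4657 × 0.98576890 = -2382.08

-2382.08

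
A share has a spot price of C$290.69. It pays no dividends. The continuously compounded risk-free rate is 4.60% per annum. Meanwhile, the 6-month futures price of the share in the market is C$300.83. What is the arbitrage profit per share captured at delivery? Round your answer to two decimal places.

C$3.38 per share

Fair futures: F* = S·e^(carry·T), with carry = r = 0.0460
F* = 290.69 · e^(0.0460 × 6/12) = 290.69 · e^0.023000 = 290.69 × 1.023267 = C$297.4535
Market C$300.83 > fair C$297.4535: forward overpriced → cash-and-carry (buy spot, short the forward).
At maturity, profit = |F_mkt − F*| = |300.83 − 297.4535| = C$3.38 per share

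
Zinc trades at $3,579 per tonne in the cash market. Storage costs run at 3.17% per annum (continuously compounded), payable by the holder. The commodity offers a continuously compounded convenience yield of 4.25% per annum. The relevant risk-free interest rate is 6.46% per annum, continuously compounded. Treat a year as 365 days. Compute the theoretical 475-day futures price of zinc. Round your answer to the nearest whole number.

$3,839 per tonne

Net carry = r + u − y = 0.0646 + 0.0317 − 0.0425 = 0.0538
F = S·e^((r+u−y)T) = 3579 · e^(0.0538 × 475/365) = 3579 · e^0.070014
= 3579 × 1.072523 = $3,839 per tonne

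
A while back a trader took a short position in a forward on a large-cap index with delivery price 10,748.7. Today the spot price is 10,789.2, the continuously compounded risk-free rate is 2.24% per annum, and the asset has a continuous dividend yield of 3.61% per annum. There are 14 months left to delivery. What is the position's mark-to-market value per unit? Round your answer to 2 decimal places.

Current fair forward for the remaining 14 months: F = S·e^((r − q)·T), (r − q) = 0.0224 − 0.0361 = -0.0137
F = 10789.2 · e^(-0.0137 × 14/12) = 10789.2 × 0.98414372 = 10618.1234
Value of long forward = (F − K)·e^(−rT) = (10618.1234 − 10748.7) · e^(−0.0224·14/12)
= -130.5766 × 0.97420519 = -127.21
Short position value = −(long value) = 127.21

127.21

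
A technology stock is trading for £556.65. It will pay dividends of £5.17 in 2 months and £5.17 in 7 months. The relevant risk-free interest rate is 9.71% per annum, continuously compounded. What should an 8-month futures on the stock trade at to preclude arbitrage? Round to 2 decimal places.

£583.24

PV(dividends) I = 5.17·e^(−0.0971·2/12) + 5.17·e^(−0.0971·7/12)
I = 5.0870 + 4.8853 = 9.9723
F = (S − I)·e^(rT) = (556.65 − 9.9723) · e^(0.0971·8/12)
= 546.6777 · e^0.064733 = 546.6777 × 1.066874 = £583.24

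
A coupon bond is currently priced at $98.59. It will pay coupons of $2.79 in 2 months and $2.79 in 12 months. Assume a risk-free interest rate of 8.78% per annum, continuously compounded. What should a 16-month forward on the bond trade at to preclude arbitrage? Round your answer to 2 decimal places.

PV(coupons) I = 2.79·e^(−0.0878·2/12) + 2.79·e^(−0.0878·12/12)
I = 2.7495 + 2.5555 = 5.3050
F = (S − I)·e^(rT) = (98.59 − 5.3050) · e^(0.0878·16/12)
= 93.2850 · e^0.117067 = 93.2850 × 1.124195 = $104.87

$104.87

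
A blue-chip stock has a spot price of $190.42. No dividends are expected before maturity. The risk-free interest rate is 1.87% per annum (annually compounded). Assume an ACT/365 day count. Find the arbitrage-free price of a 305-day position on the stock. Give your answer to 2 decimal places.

$193.39

F = S · (1+r)^T
= 190.42 × 1.015602
F = $193.39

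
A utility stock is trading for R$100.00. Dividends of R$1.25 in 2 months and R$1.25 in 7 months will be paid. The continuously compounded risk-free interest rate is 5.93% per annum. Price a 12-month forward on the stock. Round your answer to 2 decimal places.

PV(dividends) I = 1.25·e^(−0.0593·2/12) + 1.25·e^(−0.0593·7/12)
I = 1.2377 + 1.2075 = 2.4452
F = (S − I)·e^(rT) = (100.00 − 2.4452) · e^(0.0593·12/12)
= 97.5548 · e^0.059300 = 97.5548 × 1.061094 = R$103.51

R$103.51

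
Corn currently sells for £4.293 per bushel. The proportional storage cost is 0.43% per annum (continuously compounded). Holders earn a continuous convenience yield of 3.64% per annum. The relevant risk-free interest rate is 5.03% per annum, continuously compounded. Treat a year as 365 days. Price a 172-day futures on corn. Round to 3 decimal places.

£4.330 per bushel

Net carry = r + u − y = 0.0503 + 0.0043 − 0.0364 = 0.0182
F = S·e^((r+u−y)T) = 4.293 · e^(0.0182 × 172/365) = 4.293 · e^0.008576
= 4.293 × 1.008613 = £4.330 per bushel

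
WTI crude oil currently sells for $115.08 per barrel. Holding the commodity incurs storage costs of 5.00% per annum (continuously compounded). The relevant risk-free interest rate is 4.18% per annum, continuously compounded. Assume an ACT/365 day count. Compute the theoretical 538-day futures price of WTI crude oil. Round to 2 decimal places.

Net carry = r + u − y = 0.0418 + 0.0500 − 0.0000 = 0.0918
F = S·e^((r+u−y)T) = 115.08 · e^(0.0918 × 538/365) = 115.08 · e^0.135311
= 115.08 × 1.144893 = $131.75 per barrel

$131.75 per barrel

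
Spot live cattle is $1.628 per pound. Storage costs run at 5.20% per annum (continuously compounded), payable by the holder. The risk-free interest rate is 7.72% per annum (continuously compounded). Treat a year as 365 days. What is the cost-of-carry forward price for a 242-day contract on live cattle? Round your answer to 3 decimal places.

$1.774 per pound

Net carry = r + u − y = 0.0772 + 0.0520 − 0.0000 = 0.1292
F = S·e^((r+u−y)T) = 1.628 · e^(0.1292 × 242/365) = 1.628 · e^0.085661
= 1.628 × 1.089437 = $1.774 per pound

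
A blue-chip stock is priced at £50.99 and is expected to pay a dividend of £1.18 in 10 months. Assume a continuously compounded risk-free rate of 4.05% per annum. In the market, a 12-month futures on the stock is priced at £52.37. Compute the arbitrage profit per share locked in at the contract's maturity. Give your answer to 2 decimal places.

£0.46 per share

PV(dividends) I = 1.18·e^(−0.0405·10/12) = 1.1408
Fair futures F* = (S − I)·e^(rT) = (50.99 − 1.1408)·e^0.040500 = 49.8492 × 1.041331 = 51.9095
Market £52.37 > fair 51.9095: forward overpriced → cash-and-carry (borrow at r, buy the stock and collect the dividends, short the forward).
Profit at T = |F_mkt − F*| = |52.37 − 51.9095| = £0.46 per share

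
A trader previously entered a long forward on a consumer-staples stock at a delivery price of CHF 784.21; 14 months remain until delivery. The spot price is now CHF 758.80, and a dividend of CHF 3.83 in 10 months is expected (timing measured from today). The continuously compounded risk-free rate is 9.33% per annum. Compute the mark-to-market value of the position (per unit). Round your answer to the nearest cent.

PV(remaining dividends) I = 3.83·e^(−0.0933·10/12) = 3.5435
Current forward F = (S − I)·e^(rT) = (758.80 − 3.5435)·e^(0.0933·14/12) = 755.2565 × 1.114995 = 842.1072
Value (long) = (F − K)·e^(−rT) = (842.1072 − 784.21) × 0.896865 = 51.9260
Value = CHF 51.93

CHF 51.93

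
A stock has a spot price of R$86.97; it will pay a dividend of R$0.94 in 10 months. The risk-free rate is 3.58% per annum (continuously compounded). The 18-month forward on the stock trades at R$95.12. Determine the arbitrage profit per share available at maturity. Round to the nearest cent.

R$4.31 per share

PV(dividends) I = 0.94·e^(−0.0358·10/12) = 0.9124
Fair forward F* = (S − I)·e^(rT) = (86.97 − 0.9124)·e^0.053700 = 86.0576 × 1.055168 = 90.8052
Market R$95.12 > fair 90.8052: forward overpriced → cash-and-carry (borrow at r, buy the stock and collect the dividends, short the forward).
Profit at T = |F_mkt − F*| = |95.12 − 90.8052| = R$4.31 per share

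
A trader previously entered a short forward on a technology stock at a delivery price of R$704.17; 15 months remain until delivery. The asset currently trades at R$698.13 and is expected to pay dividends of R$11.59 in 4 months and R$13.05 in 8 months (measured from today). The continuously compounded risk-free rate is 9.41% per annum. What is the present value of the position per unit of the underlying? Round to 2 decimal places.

-R$48.61

PV(remaining dividends) I = 11.59·e^(−0.0941·4/12) + 13.05·e^(−0.0941·8/12) = 23.4886
Current forward F = (S − I)·e^(rT) = (698.13 − 23.4886)·e^(0.0941·15/12) = 674.6414 × 1.124822 = 758.8515
Value (long) = (F − K)·e^(−rT) = (758.8515 − 704.17) × 0.889029 = 48.6134
Short position value = −(long value) = -R$48.61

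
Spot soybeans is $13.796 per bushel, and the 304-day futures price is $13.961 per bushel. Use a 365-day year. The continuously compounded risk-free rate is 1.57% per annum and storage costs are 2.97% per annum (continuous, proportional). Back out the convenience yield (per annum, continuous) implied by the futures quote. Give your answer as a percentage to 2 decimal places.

3.11%

F = S·e^((r+u−y)T) ⇒ (r+u−y) = ln(F/S)/T
ln(13.961/13.796) = 0.011889; /T ⇒ 0.014275
y = r + u − ln(F/S)/T = 0.0157 + 0.0297 − 0.014275 = 0.031125
y = 3.11%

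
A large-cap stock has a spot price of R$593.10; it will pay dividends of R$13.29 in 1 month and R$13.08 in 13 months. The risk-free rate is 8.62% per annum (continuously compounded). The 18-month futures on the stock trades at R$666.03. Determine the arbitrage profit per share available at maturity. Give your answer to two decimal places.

PV(dividends) I = 13.29·e^(−0.0862·1/12) + 13.08·e^(−0.0862·13/12) = 25.1087
Fair futures F* = (S − I)·e^(rT) = (593.10 − 25.1087)·e^0.129300 = 567.9913 × 1.138031 = 646.3917
Market R$666.03 > fair 646.3917: forward overpriced → cash-and-carry (borrow at r, buy the stock and collect the dividends, short the forward).
Profit at T = |F_mkt − F*| = |666.03 − 646.3917| = R$19.64 per share

R$19.64 per share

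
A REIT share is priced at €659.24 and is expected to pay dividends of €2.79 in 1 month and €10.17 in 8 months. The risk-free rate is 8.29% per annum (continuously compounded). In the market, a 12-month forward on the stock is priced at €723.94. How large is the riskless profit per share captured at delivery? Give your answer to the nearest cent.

PV(dividends) I = 2.79·e^(−0.0829·1/12) + 10.17·e^(−0.0829·8/12) = 12.3940
Fair forward F* = (S − I)·e^(rT) = (659.24 − 12.3940)·e^0.082900 = 646.8460 × 1.086433 = 702.7548
Market €723.94 > fair 702.7548: forward overpriced → cash-and-carry (borrow at r, buy the stock and collect the dividends, short the forward).
Profit at T = |F_mkt − F*| = |723.94 − 702.7548| = €21.19 per share

€21.19 per share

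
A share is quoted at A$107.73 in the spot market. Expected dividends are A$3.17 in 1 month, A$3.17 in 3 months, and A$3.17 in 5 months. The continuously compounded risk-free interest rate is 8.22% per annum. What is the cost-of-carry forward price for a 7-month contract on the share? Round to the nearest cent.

A$103.25

PV(dividends) I = 3.17·e^(−0.0822·1/12) + 3.17·e^(−0.0822·3/12) + 3.17·e^(−0.0822·5/12)
I = 3.1484 + 3.1055 + 3.0633 = 9.3172
F = (S − I)·e^(rT) = (107.73 − 9.3172) · e^(0.0822·7/12)
= 98.4128 · e^0.047950 = 98.4128 × 1.049118 = A$103.25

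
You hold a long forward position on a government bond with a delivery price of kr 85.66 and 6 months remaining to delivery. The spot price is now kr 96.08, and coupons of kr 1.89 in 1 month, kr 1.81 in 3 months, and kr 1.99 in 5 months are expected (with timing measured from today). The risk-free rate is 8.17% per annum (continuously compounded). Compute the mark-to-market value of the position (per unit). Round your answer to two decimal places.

kr 8.27

PV(remaining coupons) I = 1.89·e^(−0.0817·1/12) + 1.81·e^(−0.0817·3/12) + 1.99·e^(−0.0817·5/12) = 5.5740
Current forward F = (S − I)·e^(rT) = (96.08 − 5.5740)·e^(0.0817·6/12) = 90.5060 × 1.041696 = 94.2797
Value (long) = (F − K)·e^(−rT) = (94.2797 − 85.66) × 0.959973 = 8.2747
Value = kr 8.27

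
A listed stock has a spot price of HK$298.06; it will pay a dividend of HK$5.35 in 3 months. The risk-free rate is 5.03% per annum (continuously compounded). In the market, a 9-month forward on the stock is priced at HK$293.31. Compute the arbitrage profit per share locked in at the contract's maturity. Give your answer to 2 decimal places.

HK$10.72 per share

PV(dividends) I = 5.35·e^(−0.0503·3/12) = 5.2831
Fair forward F* = (S − I)·e^(rT) = (298.06 − 5.2831)·e^0.037725 = 292.7769 × 1.038446 = 304.0330
Market HK$293.31 < fair 304.0330: forward underpriced → reverse cash-and-carry (short the stock, invest proceeds at r, pay the dividends, go long the forward).
Profit at T = |F_mkt − F*| = |293.31 − 304.0330| = HK$10.72 per share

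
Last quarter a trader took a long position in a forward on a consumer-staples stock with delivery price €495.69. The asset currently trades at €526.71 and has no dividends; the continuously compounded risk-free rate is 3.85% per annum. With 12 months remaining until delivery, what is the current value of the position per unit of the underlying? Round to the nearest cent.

Current fair forward for the remaining 12 months: F = S·e^(r·T), r = 0.0385
F = 526.71 · e^(0.0385 × 12/12) = 526.71 × 1.039251 = 547.3839
Value of long forward = (F − K)·e^(−rT) = (547.3839 − 495.69) · e^(−0.0385·12/12)
= 51.6939 × 0.962232 = 49.74

€49.74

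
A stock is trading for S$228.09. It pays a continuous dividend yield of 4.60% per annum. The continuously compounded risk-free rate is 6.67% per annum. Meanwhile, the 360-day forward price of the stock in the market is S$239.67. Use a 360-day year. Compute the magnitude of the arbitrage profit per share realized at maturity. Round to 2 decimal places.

Fair forward: F* = S·e^(carry·T), with carry = (r − q) = 0.0667 − 0.0460 = 0.0207
F* = 228.09 · e^(0.0207 × 360/360) = 228.09 · e^0.020700 = 228.09 × 1.020916 = S$232.8607
Market S$239.67 > fair S$232.8607: forward overpriced → cash-and-carry (buy spot, short the forward).
At maturity, profit = |F_mkt − F*| = |239.67 − 232.8607| = S$6.81 per share

S$6.81 per share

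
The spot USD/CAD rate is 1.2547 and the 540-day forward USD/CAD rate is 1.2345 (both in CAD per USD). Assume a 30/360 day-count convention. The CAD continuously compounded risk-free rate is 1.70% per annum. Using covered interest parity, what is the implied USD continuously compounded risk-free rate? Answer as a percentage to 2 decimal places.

2.78%

F = S·e^((r_CAD − r_USD)T) ⇒ r_USD = r_CAD − ln(F/S)/T
ln(1.2345/1.2547) = -0.016230; /(540/360) = -0.010820
r_USD = 0.0170 + 0.010820 = 0.027820
r_USD = 2.78%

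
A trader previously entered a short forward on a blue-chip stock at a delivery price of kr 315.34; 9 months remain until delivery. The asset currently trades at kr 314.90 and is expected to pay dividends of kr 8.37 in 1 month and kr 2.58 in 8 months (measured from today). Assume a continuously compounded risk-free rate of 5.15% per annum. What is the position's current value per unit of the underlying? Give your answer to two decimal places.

PV(remaining dividends) I = 8.37·e^(−0.0515·1/12) + 2.58·e^(−0.0515·8/12) = 10.8271
Current forward F = (S − I)·e^(rT) = (314.90 − 10.8271)·e^(0.0515·9/12) = 304.0729 × 1.039381 = 316.0476
Value (long) = (F − K)·e^(−rT) = (316.0476 − 315.34) × 0.962111 = 0.6808
Short position value = −(long value) = -kr 0.68

-kr 0.68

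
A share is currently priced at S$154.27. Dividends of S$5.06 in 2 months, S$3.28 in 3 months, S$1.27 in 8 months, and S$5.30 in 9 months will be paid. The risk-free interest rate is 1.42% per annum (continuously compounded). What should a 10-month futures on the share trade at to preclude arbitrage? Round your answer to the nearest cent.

PV(dividends) I = 5.06·e^(−0.0142·2/12) + 3.28·e^(−0.0142·3/12) + 1.27·e^(−0.0142·8/12) + 5.30·e^(−0.0142·9/12)
I = 5.0480 + 3.2684 + 1.2580 + 5.2439 = 14.8183
F = (S − I)·e^(rT) = (154.27 − 14.8183) · e^(0.0142·10/12)
= 139.4517 · e^0.011833 = 139.4517 × 1.011903 = S$141.11

S$141.11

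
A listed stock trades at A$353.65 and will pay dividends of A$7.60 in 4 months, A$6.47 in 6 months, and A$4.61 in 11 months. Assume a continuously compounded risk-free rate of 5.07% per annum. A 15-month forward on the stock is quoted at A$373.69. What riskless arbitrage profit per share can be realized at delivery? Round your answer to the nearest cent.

A$16.27 per share

PV(dividends) I = 7.60·e^(−0.0507·4/12) + 6.47·e^(−0.0507·6/12) + 4.61·e^(−0.0507·11/12) = 18.1813
Fair forward F* = (S − I)·e^(rT) = (353.65 − 18.1813)·e^0.063375 = 335.4687 × 1.065426 = 357.4171
Market A$373.69 > fair 357.4171: forward overpriced → cash-and-carry (borrow at r, buy the stock and collect the dividends, short the forward).
Profit at T = |F_mkt − F*| = |373.69 − 357.4171| = A$16.27 per share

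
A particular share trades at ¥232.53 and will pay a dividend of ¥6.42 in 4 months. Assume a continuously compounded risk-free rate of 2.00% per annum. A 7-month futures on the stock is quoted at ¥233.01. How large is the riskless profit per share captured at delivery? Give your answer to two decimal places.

PV(dividends) I = 6.42·e^(−0.0200·4/12) = 6.3773
Fair futures F* = (S − I)·e^(rT) = (232.53 − 6.3773)·e^0.011667 = 226.1527 × 1.011735 = 228.8066
Market ¥233.01 > fair 228.8066: forward overpriced → cash-and-carry (borrow at r, buy the stock and collect the dividends, short the forward).
Profit at T = |F_mkt − F*| = |233.01 − 228.8066| = ¥4.20 per share

¥4.20 per share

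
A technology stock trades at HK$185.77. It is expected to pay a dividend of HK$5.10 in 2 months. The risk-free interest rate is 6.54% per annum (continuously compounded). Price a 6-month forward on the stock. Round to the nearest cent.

HK$186.73

PV(dividends) I = 5.10·e^(−0.0654·2/12)
I = 5.0447
F = (S − I)·e^(rT) = (185.77 − 5.0447) · e^(0.0654·6/12)
= 180.7253 · e^0.032700 = 180.7253 × 1.033241 = HK$186.73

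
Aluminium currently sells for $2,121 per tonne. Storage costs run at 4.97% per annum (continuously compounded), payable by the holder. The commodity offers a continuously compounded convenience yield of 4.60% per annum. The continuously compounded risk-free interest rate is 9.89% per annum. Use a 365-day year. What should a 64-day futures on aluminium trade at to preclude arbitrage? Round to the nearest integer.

$2,160 per tonne

Net carry = r + u − y = 0.0989 + 0.0497 − 0.0460 = 0.1026
F = S·e^((r+u−y)T) = 2121 · e^(0.1026 × 64/365) = 2121 · e^0.017990
= 2121 × 1.018153 = $2,160 per tonne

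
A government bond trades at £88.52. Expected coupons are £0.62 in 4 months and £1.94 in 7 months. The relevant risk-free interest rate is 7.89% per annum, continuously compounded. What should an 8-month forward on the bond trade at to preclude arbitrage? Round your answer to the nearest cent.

PV(coupons) I = 0.62·e^(−0.0789·4/12) + 1.94·e^(−0.0789·7/12)
I = 0.6039 + 1.8527 = 2.4566
F = (S − I)·e^(rT) = (88.52 − 2.4566) · e^(0.0789·8/12)
= 86.0634 · e^0.052600 = 86.0634 × 1.054008 = £90.71

£90.71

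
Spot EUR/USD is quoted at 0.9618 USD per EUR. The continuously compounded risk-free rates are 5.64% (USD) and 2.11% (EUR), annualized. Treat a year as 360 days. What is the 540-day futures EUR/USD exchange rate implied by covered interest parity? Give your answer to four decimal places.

F = S·e^((r_USD − r_EUR)T) = 0.9618 · e^((0.0564 − 0.0211) × 540/360)
= 0.9618 · e^0.052950 = 0.9618 × 1.054377
F = 1.0141 USD per EUR

1.0141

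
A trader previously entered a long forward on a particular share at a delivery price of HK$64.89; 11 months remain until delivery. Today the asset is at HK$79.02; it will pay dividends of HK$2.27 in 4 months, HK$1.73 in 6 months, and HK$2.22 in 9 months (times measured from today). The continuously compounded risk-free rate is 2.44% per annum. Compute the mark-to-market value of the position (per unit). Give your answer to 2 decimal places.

PV(remaining dividends) I = 2.27·e^(−0.0244·4/12) + 1.73·e^(−0.0244·6/12) + 2.22·e^(−0.0244·9/12) = 6.1404
Current forward F = (S − I)·e^(rT) = (79.02 − 6.1404)·e^(0.0244·11/12) = 72.8796 × 1.022619 = 74.5281
Value (long) = (F − K)·e^(−rT) = (74.5281 − 64.89) × 0.977882 = 9.4249
Value = HK$9.42

HK$9.42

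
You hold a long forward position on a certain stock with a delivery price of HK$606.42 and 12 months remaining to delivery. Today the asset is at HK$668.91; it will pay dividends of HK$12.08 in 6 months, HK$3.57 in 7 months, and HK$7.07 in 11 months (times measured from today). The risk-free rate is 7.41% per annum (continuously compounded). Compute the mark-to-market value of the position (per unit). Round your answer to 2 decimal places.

PV(remaining dividends) I = 12.08·e^(−0.0741·6/12) + 3.57·e^(−0.0741·7/12) + 7.07·e^(−0.0741·11/12) = 21.6653
Current forward F = (S − I)·e^(rT) = (668.91 − 21.6653)·e^(0.0741·12/12) = 647.2447 × 1.076914 = 697.0269
Value (long) = (F − K)·e^(−rT) = (697.0269 − 606.42) × 0.928579 = 84.1357
Value = HK$84.14

HK$84.14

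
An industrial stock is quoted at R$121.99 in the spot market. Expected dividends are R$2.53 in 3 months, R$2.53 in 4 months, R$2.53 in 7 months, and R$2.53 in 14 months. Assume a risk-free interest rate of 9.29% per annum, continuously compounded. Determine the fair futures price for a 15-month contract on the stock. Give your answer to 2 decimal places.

PV(dividends) I = 2.53·e^(−0.0929·3/12) + 2.53·e^(−0.0929·4/12) + 2.53·e^(−0.0929·7/12) + 2.53·e^(−0.0929·14/12)
I = 2.4719 + 2.4529 + 2.3965 + 2.2701 = 9.5914
F = (S − I)·e^(rT) = (121.99 − 9.5914) · e^(0.0929·15/12)
= 112.3986 · e^0.116125 = 112.3986 × 1.123136 = R$126.24

R$126.24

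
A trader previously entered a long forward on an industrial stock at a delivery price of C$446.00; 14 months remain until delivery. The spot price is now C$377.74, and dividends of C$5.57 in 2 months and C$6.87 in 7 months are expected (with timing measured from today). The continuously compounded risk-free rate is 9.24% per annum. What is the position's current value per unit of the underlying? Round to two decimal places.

PV(remaining dividends) I = 5.57·e^(−0.0924·2/12) + 6.87·e^(−0.0924·7/12) = 11.9944
Current forward F = (S − I)·e^(rT) = (377.74 − 11.9944)·e^(0.0924·14/12) = 365.7456 × 1.113825 = 407.3766
Value (long) = (F − K)·e^(−rT) = (407.3766 − 446.00) × 0.897807 = -34.6764
Value = -C$34.68

-C$34.68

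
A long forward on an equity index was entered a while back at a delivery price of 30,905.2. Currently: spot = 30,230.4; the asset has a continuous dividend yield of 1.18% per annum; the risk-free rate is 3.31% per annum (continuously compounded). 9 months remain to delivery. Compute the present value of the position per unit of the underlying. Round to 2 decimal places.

-183.38

Current fair forward for the remaining 9 months: F = S·e^((r − q)·T), (r − q) = 0.0331 − 0.0118 = 0.0213
F = 30230.4 · e^(0.0213 × 9/12) = 30230.4 × 1.01610328 = 30717.2086
Value of long forward = (F − K)·e^(−rT) = (30717.2086 − 30905.2) · e^(−0.0331·9/12)
= -187.9914 × 0.97548061 = -183.38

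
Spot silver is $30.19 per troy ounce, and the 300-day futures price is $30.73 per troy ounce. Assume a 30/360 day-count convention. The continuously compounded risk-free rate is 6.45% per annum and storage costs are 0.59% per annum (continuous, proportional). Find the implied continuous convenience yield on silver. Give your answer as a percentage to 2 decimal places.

4.91%

F = S·e^((r+u−y)T) ⇒ (r+u−y) = ln(F/S)/T
ln(30.73/30.19) = 0.017729; /T ⇒ 0.021275
y = r + u − ln(F/S)/T = 0.0645 + 0.0059 − 0.021275 = 0.049125
y = 4.91%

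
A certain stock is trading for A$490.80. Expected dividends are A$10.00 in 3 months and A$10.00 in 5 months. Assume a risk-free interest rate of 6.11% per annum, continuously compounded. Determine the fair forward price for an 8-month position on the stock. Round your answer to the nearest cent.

A$490.79

PV(dividends) I = 10.00·e^(−0.0611·3/12) + 10.00·e^(−0.0611·5/12)
I = 9.8484 + 9.7486 = 19.5970
F = (S − I)·e^(rT) = (490.80 − 19.5970) · e^(0.0611·8/12)
= 471.2030 · e^0.040733 = 471.2030 × 1.041574 = A$490.79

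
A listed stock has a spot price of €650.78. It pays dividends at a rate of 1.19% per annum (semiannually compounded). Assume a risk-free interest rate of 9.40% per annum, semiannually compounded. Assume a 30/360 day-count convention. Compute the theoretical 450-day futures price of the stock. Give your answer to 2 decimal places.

€719.22

F = S · (1+r/2)^(2T) / (1+q/2)^(2T)
= 650.78 × 1.121674 / 1.014941 = 650.78 × 1.105162
F = €719.22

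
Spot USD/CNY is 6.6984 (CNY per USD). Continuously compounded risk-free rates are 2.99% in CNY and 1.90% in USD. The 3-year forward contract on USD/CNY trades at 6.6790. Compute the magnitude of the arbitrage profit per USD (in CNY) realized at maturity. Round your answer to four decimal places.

0.2421 per USD (in CNY)

Fair forward: F* = S·e^(carry·T), with carry = (r_CNY − r_USD) = 0.0299 − 0.0190 = 0.0109
F* = 6.6984 · e^(0.0109 × 3) = 6.6984 · e^0.032700 = 6.6984 × 1.033241 = 6.9211
Market 6.6790 < fair 6.9211: forward underpriced → reverse cash-and-carry (short spot, go long the forward).
At maturity, profit = |F_mkt − F*| = |6.6790 − 6.9211| = 0.2421 per USD (in CNY)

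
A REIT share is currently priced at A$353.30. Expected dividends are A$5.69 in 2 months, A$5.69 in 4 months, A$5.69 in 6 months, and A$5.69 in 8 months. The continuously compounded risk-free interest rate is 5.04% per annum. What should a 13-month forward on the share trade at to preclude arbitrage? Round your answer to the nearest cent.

A$349.59

PV(dividends) I = 5.69·e^(−0.0504·2/12) + 5.69·e^(−0.0504·4/12) + 5.69·e^(−0.0504·6/12) + 5.69·e^(−0.0504·8/12)
I = 5.6424 + 5.5952 + 5.5484 + 5.5020 = 22.2880
F = (S − I)·e^(rT) = (353.30 − 22.2880) · e^(0.0504·13/12)
= 331.0120 · e^0.054600 = 331.0120 × 1.056118 = A$349.59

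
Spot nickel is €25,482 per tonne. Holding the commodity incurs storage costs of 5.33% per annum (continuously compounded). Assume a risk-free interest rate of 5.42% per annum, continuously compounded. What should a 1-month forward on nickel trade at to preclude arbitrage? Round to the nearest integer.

€25,711 per tonne

Net carry = r + u − y = 0.0542 + 0.0533 − 0.0000 = 0.1075
F = S·e^((r+u−y)T) = 25482 · e^(0.1075 × 1/12) = 25482 · e^0.008958
= 25482 × 1.008998 = €25,711 per tonne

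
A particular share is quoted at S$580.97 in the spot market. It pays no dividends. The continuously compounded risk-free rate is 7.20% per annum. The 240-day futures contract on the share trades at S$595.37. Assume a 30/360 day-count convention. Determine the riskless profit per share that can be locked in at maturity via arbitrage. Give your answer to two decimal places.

S$14.17 per share

Fair futures: F* = S·e^(carry·T), with carry = r = 0.0720
F* = 580.97 · e^(0.0720 × 240/360) = 580.97 · e^0.048000 = 580.97 × 1.049171 = S$609.5369
Market S$595.37 < fair S$609.5369: forward underpriced → reverse cash-and-carry (short spot, go long the forward).
At maturity, profit = |F_mkt − F*| = |595.37 − 609.5369| = S$14.17 per share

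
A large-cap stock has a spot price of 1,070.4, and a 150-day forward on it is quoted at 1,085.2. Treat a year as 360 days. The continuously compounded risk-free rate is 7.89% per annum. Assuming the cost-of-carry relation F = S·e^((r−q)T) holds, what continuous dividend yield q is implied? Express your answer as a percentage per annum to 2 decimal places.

4.59%

From F = S·e^((r−q)T): (r − q) = ln(F/S)/T
ln(1085.2/1070.4) = ln(1.013827) = 0.013732
(r − q) = 0.013732 / (150/360) = 0.032957
q = r − ln(F/S)/T = 0.0789 − 0.032957 = 0.045943
q = 4.59%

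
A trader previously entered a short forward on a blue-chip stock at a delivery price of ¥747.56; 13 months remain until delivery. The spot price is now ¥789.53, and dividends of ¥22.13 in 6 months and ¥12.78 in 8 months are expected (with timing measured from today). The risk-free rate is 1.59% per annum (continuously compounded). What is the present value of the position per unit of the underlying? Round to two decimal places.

PV(remaining dividends) I = 22.13·e^(−0.0159·6/12) + 12.78·e^(−0.0159·8/12) = 34.6000
Current forward F = (S − I)·e^(rT) = (789.53 − 34.6000)·e^(0.0159·13/12) = 754.9300 × 1.017374 = 768.0462
Value (long) = (F − K)·e^(−rT) = (768.0462 − 747.56) × 0.982923 = 20.1364
Short position value = −(long value) = -¥20.14

-¥20.14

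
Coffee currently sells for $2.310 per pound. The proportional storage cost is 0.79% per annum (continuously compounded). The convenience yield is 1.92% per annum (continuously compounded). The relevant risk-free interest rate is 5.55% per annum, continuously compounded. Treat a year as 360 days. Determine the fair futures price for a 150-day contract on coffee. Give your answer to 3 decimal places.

Net carry = r + u − y = 0.0555 + 0.0079 − 0.0192 = 0.0442
F = S·e^((r+u−y)T) = 2.310 · e^(0.0442 × 150/360) = 2.310 · e^0.018417
= 2.310 × 1.018588 = $2.353 per pound

$2.353 per pound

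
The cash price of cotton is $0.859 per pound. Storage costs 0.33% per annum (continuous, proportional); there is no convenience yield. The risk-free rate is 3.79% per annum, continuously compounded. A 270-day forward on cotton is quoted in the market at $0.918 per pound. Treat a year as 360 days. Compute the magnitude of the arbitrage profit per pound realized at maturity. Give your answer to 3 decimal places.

Fair forward: F* = S·e^(carry·T), with carry = (r + u) = 0.0379 + 0.0033 = 0.0412
F* = 0.859 · e^(0.0412 × 270/360) = 0.859 · e^0.030900 = 0.859 × 1.031382 = $0.8860
Market $0.918 > fair $0.8860: forward overpriced → cash-and-carry (buy spot, short the forward).
At maturity, profit = |F_mkt − F*| = |0.918 − 0.8860| = $0.032 per pound

$0.032 per pound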